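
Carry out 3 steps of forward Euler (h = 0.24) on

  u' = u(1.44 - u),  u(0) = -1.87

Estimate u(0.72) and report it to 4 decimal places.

Euler: u_{n+1} = u_n + h·f(t_n, u_n).
t=0.000000, u=-1.870000: f=-6.189700 → u ← -1.870000 + 0.24·(-6.189700) = -3.355528
t=0.240000, u=-3.355528: f=-16.091528 → u ← -3.355528 + 0.24·(-16.091528) = -7.217495
t=0.480000, u=-7.217495: f=-62.485424 → u ← -7.217495 + 0.24·(-62.485424) = -22.213997
u(0.72) ≈ -22.2140

-22.2140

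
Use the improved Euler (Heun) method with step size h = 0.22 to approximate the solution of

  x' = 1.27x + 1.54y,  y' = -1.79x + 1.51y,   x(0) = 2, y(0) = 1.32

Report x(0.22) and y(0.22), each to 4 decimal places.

3.0874, 0.7148

Heun on (x,y): k1 = f(t_n, state_n); k2 = f(t_n + h, state_n + h·k1); state_{n+1} = state_n + (h/2)·(k1 + k2).
0.000000: (2.000000, 1.320000)
  k1 = (4.572800, -1.586800)
  predictor → (3.006016, 0.970904)
  k2 = (5.312832, -3.914704)
  → (3.087420, 0.714835)
(x(0.22), y(0.22)) ≈ (3.0874, 0.7148)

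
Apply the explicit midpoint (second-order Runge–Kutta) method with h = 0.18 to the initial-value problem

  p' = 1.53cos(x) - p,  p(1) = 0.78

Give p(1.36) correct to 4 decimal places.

Midpoint: k1 = f(x_n, p_n); k2 = f(x_n + h/2, p_n + (h/2)·k1); p_{n+1} = p_n + h·k2.
x=1.000000, p=0.780000:
  k1 = f(1.000000, 0.780000) = 0.046663
  k2 = f(1.090000, 0.784200) = -0.076597
  p ← 0.780000 + 0.18·(-0.076597) = 0.766213
x=1.180000, p=0.766213:
  k1 = f(1.180000, 0.766213) = -0.183398
  k2 = f(1.270000, 0.749707) = -0.296397
  p ← 0.766213 + 0.18·(-0.296397) = 0.712861
p(1.36) ≈ 0.7129

0.7129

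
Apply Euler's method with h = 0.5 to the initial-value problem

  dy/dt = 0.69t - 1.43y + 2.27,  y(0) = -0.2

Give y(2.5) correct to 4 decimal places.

2.4536

Euler: y_{n+1} = y_n + h·f(t_n, y_n).
t=0.000000, y=-0.200000: f=2.556000 → y ← -0.200000 + 0.5·2.556000 = 1.078000
t=0.500000, y=1.078000: f=1.073460 → y ← 1.078000 + 0.5·1.073460 = 1.614730
t=1.000000, y=1.614730: f=0.650936 → y ← 1.614730 + 0.5·0.650936 = 1.940198
t=1.500000, y=1.940198: f=0.530517 → y ← 1.940198 + 0.5·0.530517 = 2.205456
t=2.000000, y=2.205456: f=0.496197 → y ← 2.205456 + 0.5·0.496197 = 2.453555
y(2.5) ≈ 2.4536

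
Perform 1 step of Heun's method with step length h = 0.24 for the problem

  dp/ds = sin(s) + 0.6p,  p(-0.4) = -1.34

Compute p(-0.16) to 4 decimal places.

Heun: k1 = f(s_n, p_n); k2 = f(s_n + h, p_n + h·k1); p_{n+1} = p_n + (h/2)·(k1 + k2).
s=-0.400000, p=-1.340000:
  k1 = f(-0.400000, -1.340000) = -1.193418
  k2 = f(-0.160000, -1.626420) = -1.135170
  p ← -1.340000 + (0.24/2)·(-1.193418 + (-1.135170)) = -1.619431
p(-0.16) ≈ -1.6194

-1.6194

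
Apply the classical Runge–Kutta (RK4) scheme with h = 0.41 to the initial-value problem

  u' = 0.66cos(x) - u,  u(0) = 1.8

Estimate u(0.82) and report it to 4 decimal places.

1.1139

RK4: k1 = f(x_n, u_n); k2 = f(x_n + h/2, u_n + (h/2)·k1); k3 = f(x_n + h/2, u_n + (h/2)·k2); k4 = f(x_n + h, u_n + h·k3); u_{n+1} = u_n + (h/6)·(k1 + 2k2 + 2k3 + k4).
x=0.000000, u=1.800000:
  k1 = f(0.000000, 1.800000) = -1.140000
  k2 = f(0.205000, 1.566300) = -0.920120
  k3 = f(0.205000, 1.611375) = -0.965195
  k4 = f(0.410000, 1.404270) = -0.798970
  u ← 1.800000 + (0.41/6)·(k1 + 2k2 + 2k3 + k4) = 1.409844
x=0.410000, u=1.409844:
  k1 = f(0.410000, 1.409844) = -0.804544
  k2 = f(0.615000, 1.244912) = -0.705842
  k3 = f(0.615000, 1.265146) = -0.726076
  k4 = f(0.820000, 1.112153) = -0.661887
  u ← 1.409844 + (0.41/6)·(k1 + 2k2 + 2k3 + k4) = 1.113942
u(0.82) ≈ 1.1139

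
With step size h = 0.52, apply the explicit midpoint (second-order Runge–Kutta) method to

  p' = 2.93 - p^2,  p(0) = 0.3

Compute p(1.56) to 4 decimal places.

1.5253

Midpoint: k1 = f(s_n, p_n); k2 = f(s_n + h/2, p_n + (h/2)·k1); p_{n+1} = p_n + h·k2.
s=0.000000, p=0.300000:
  k1 = f(0.000000, 0.300000) = 2.840000
  k2 = f(0.260000, 1.038400) = 1.851725
  p ← 0.300000 + 0.52·1.851725 = 1.262897
s=0.520000, p=1.262897:
  k1 = f(0.520000, 1.262897) = 1.335091
  k2 = f(0.780000, 1.610021) = 0.337833
  p ← 1.262897 + 0.52·0.337833 = 1.438570
s=1.040000, p=1.438570:
  k1 = f(1.040000, 1.438570) = 0.860515
  k2 = f(1.300000, 1.662304) = 0.166744
  p ← 1.438570 + 0.52·0.166744 = 1.525277
p(1.56) ≈ 1.5253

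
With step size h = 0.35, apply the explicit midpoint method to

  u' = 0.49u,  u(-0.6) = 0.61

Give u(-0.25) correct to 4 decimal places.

0.7236

Midpoint: k1 = f(t_n, u_n); k2 = f(t_n + h/2, u_n + (h/2)·k1); u_{n+1} = u_n + h·k2.
t=-0.600000, u=0.610000:
  k1 = f(-0.600000, 0.610000) = 0.298900
  k2 = f(-0.425000, 0.662307) = 0.324531
  u ← 0.610000 + 0.35·0.324531 = 0.723586
u(-0.25) ≈ 0.7236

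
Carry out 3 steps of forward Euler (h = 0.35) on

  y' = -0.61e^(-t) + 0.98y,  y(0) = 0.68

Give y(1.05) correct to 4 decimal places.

0.9540

Euler: y_{n+1} = y_n + h·f(t_n, y_n).
t=0.000000, y=0.680000: f=0.056400 → y ← 0.680000 + 0.35·0.056400 = 0.699740
t=0.350000, y=0.699740: f=0.255885 → y ← 0.699740 + 0.35·0.255885 = 0.789300
t=0.700000, y=0.789300: f=0.470597 → y ← 0.789300 + 0.35·0.470597 = 0.954009
y(1.05) ≈ 0.9540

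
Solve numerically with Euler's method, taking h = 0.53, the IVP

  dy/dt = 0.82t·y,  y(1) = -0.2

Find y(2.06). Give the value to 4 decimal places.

-0.4777

Euler: y_{n+1} = y_n + h·f(t_n, y_n).
t=1.000000, y=-0.200000: f=-0.164000 → y ← -0.200000 + 0.53·(-0.164000) = -0.286920
t=1.530000, y=-0.286920: f=-0.359970 → y ← -0.286920 + 0.53·(-0.359970) = -0.477704
y(2.06) ≈ -0.4777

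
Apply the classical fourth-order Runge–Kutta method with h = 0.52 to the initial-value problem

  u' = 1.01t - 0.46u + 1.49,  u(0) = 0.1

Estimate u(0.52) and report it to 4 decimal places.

0.8941

RK4: k1 = f(t_n, u_n); k2 = f(t_n + h/2, u_n + (h/2)·k1); k3 = f(t_n + h/2, u_n + (h/2)·k2); k4 = f(t_n + h, u_n + h·k3); u_{n+1} = u_n + (h/6)·(k1 + 2k2 + 2k3 + k4).
t=0.000000, u=0.100000:
  k1 = f(0.000000, 0.100000) = 1.444000
  k2 = f(0.260000, 0.475440) = 1.533898
  k3 = f(0.260000, 0.498813) = 1.523146
  k4 = f(0.520000, 0.892036) = 1.604864
  u ← 0.100000 + (0.52/6)·(k1 + 2k2 + 2k3 + k4) = 0.894122
u(0.52) ≈ 0.8941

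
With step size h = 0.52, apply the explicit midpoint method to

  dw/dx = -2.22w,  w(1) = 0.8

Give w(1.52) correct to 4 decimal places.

Midpoint: k1 = f(x_n, w_n); k2 = f(x_n + h/2, w_n + (h/2)·k1); w_{n+1} = w_n + h·k2.
x=1.000000, w=0.800000:
  k1 = f(1.000000, 0.800000) = -1.776000
  k2 = f(1.260000, 0.338240) = -0.750893
  w ← 0.800000 + 0.52·(-0.750893) = 0.409536
w(1.52) ≈ 0.4095

0.4095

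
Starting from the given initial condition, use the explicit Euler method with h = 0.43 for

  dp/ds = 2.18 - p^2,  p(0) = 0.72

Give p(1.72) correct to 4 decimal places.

Euler: p_{n+1} = p_n + h·f(s_n, p_n).
s=0.000000, p=0.720000: f=1.661600 → p ← 0.720000 + 0.43·1.661600 = 1.434488
s=0.430000, p=1.434488: f=0.122244 → p ← 1.434488 + 0.43·0.122244 = 1.487053
s=0.860000, p=1.487053: f=-0.031327 → p ← 1.487053 + 0.43·(-0.031327) = 1.473583
s=1.290000, p=1.473583: f=0.008554 → p ← 1.473583 + 0.43·0.008554 = 1.477261
p(1.72) ≈ 1.4773

1.4773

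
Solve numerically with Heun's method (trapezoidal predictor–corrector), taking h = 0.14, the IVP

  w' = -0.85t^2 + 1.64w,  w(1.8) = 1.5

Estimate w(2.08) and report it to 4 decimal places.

Heun: k1 = f(t_n, w_n); k2 = f(t_n + h, w_n + h·k1); w_{n+1} = w_n + (h/2)·(k1 + k2).
t=1.800000, w=1.500000:
  k1 = f(1.800000, 1.500000) = -0.294000
  k2 = f(1.940000, 1.458840) = -0.806562
  w ← 1.500000 + (0.14/2)·(-0.294000 + (-0.806562)) = 1.422961
t=1.940000, w=1.422961:
  k1 = f(1.940000, 1.422961) = -0.865405
  k2 = f(2.080000, 1.301804) = -1.542481
  w ← 1.422961 + (0.14/2)·(-0.865405 + (-1.542481)) = 1.254409
w(2.08) ≈ 1.2544

1.2544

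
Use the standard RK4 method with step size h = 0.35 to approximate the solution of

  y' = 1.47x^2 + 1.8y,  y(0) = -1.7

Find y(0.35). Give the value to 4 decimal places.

RK4: k1 = f(x_n, y_n); k2 = f(x_n + h/2, y_n + (h/2)·k1); k3 = f(x_n + h/2, y_n + (h/2)·k2); k4 = f(x_n + h, y_n + h·k3); y_{n+1} = y_n + (h/6)·(k1 + 2k2 + 2k3 + k4).
x=0.000000, y=-1.700000:
  k1 = f(0.000000, -1.700000) = -3.060000
  k2 = f(0.175000, -2.235500) = -3.978881
  k3 = f(0.175000, -2.396304) = -4.268329
  k4 = f(0.350000, -3.193915) = -5.568972
  y ← -1.700000 + (0.35/6)·(k1 + 2k2 + 2k3 + k4) = -3.165531
y(0.35) ≈ -3.1655

-3.1655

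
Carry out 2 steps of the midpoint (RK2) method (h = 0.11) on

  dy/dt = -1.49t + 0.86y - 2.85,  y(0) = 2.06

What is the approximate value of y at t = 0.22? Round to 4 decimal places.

Midpoint: k1 = f(t_n, y_n); k2 = f(t_n + h/2, y_n + (h/2)·k1); y_{n+1} = y_n + h·k2.
t=0.000000, y=2.060000:
  k1 = f(0.000000, 2.060000) = -1.078400
  k2 = f(0.055000, 2.000688) = -1.211358
  y ← 2.060000 + 0.11·(-1.211358) = 1.926751
t=0.110000, y=1.926751:
  k1 = f(0.110000, 1.926751) = -1.356894
  k2 = f(0.165000, 1.852121) = -1.503026
  y ← 1.926751 + 0.11·(-1.503026) = 1.761418
y(0.22) ≈ 1.7614

1.7614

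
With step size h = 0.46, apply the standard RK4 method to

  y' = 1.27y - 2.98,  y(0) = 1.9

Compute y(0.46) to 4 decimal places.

1.5460

RK4: k1 = f(s_n, y_n); k2 = f(s_n + h/2, y_n + (h/2)·k1); k3 = f(s_n + h/2, y_n + (h/2)·k2); k4 = f(s_n + h, y_n + h·k3); y_{n+1} = y_n + (h/6)·(k1 + 2k2 + 2k3 + k4).
s=0.000000, y=1.900000:
  k1 = f(0.000000, 1.900000) = -0.567000
  k2 = f(0.230000, 1.769590) = -0.732621
  k3 = f(0.230000, 1.731497) = -0.780999
  k4 = f(0.460000, 1.540741) = -1.023259
  y ← 1.900000 + (0.46/6)·(k1 + 2k2 + 2k3 + k4) = 1.545992
y(0.46) ≈ 1.5460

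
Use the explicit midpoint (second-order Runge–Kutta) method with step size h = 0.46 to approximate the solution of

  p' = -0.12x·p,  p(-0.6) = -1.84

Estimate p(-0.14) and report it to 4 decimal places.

-1.8782

Midpoint: k1 = f(x_n, p_n); k2 = f(x_n + h/2, p_n + (h/2)·k1); p_{n+1} = p_n + h·k2.
x=-0.600000, p=-1.840000:
  k1 = f(-0.600000, -1.840000) = -0.132480
  k2 = f(-0.370000, -1.870470) = -0.083049
  p ← -1.840000 + 0.46·(-0.083049) = -1.878202
p(-0.14) ≈ -1.8782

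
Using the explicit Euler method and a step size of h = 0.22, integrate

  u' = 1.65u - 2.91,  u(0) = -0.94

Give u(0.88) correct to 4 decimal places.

Euler: u_{n+1} = u_n + h·f(t_n, u_n).
t=0.000000, u=-0.940000: f=-4.461000 → u ← -0.940000 + 0.22·(-4.461000) = -1.921420
t=0.220000, u=-1.921420: f=-6.080343 → u ← -1.921420 + 0.22·(-6.080343) = -3.259095
t=0.440000, u=-3.259095: f=-8.287508 → u ← -3.259095 + 0.22·(-8.287508) = -5.082347
t=0.660000, u=-5.082347: f=-11.295873 → u ← -5.082347 + 0.22·(-11.295873) = -7.567439
u(0.88) ≈ -7.5674

-7.5674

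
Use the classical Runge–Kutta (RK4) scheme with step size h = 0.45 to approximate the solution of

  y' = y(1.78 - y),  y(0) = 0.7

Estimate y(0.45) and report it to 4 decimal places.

RK4: k1 = f(x_n, y_n); k2 = f(x_n + h/2, y_n + (h/2)·k1); k3 = f(x_n + h/2, y_n + (h/2)·k2); k4 = f(x_n + h, y_n + h·k3); y_{n+1} = y_n + (h/6)·(k1 + 2k2 + 2k3 + k4).
x=0.000000, y=0.700000:
  k1 = f(0.000000, 0.700000) = 0.756000
  k2 = f(0.225000, 0.870100) = 0.791704
  k3 = f(0.225000, 0.878133) = 0.791959
  k4 = f(0.450000, 1.056382) = 0.764417
  y ← 0.700000 + (0.45/6)·(k1 + 2k2 + 2k3 + k4) = 1.051581
y(0.45) ≈ 1.0516

1.0516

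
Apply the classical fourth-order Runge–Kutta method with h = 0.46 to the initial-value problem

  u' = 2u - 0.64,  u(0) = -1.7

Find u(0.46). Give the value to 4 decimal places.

-4.7357

RK4: k1 = f(x_n, u_n); k2 = f(x_n + h/2, u_n + (h/2)·k1); k3 = f(x_n + h/2, u_n + (h/2)·k2); k4 = f(x_n + h, u_n + h·k3); u_{n+1} = u_n + (h/6)·(k1 + 2k2 + 2k3 + k4).
x=0.000000, u=-1.700000:
  k1 = f(0.000000, -1.700000) = -4.040000
  k2 = f(0.230000, -2.629200) = -5.898400
  k3 = f(0.230000, -3.056632) = -6.753264
  k4 = f(0.460000, -4.806501) = -10.253003
  u ← -1.700000 + (0.46/6)·(k1 + 2k2 + 2k3 + k4) = -4.735719
u(0.46) ≈ -4.7357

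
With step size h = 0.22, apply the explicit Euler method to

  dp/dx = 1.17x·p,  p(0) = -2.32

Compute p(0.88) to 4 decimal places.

Euler: p_{n+1} = p_n + h·f(x_n, p_n).
x=0.000000, p=-2.320000: f=0.000000 → p ← -2.320000 + 0.22·0.000000 = -2.320000
x=0.220000, p=-2.320000: f=-0.597168 → p ← -2.320000 + 0.22·(-0.597168) = -2.451377
x=0.440000, p=-2.451377: f=-1.261969 → p ← -2.451377 + 0.22·(-1.261969) = -2.729010
x=0.660000, p=-2.729010: f=-2.107342 → p ← -2.729010 + 0.22·(-2.107342) = -3.192625
p(0.88) ≈ -3.1926

-3.1926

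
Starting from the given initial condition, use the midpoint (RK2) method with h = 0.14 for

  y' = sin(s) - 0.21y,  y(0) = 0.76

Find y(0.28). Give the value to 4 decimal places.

Midpoint: k1 = f(s_n, y_n); k2 = f(s_n + h/2, y_n + (h/2)·k1); y_{n+1} = y_n + h·k2.
s=0.000000, y=0.760000:
  k1 = f(0.000000, 0.760000) = -0.159600
  k2 = f(0.070000, 0.748828) = -0.087311
  y ← 0.760000 + 0.14·(-0.087311) = 0.747776
s=0.140000, y=0.747776:
  k1 = f(0.140000, 0.747776) = -0.017490
  k2 = f(0.210000, 0.746552) = 0.051684
  y ← 0.747776 + 0.14·0.051684 = 0.755012
y(0.28) ≈ 0.7550

0.7550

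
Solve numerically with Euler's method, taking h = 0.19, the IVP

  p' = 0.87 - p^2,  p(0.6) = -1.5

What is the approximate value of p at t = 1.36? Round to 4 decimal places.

Euler: p_{n+1} = p_n + h·f(t_n, p_n).
t=0.600000, p=-1.500000: f=-1.380000 → p ← -1.500000 + 0.19·(-1.380000) = -1.762200
t=0.790000, p=-1.762200: f=-2.235349 → p ← -1.762200 + 0.19·(-2.235349) = -2.186916
t=0.980000, p=-2.186916: f=-3.912603 → p ← -2.186916 + 0.19·(-3.912603) = -2.930311
t=1.170000, p=-2.930311: f=-7.716721 → p ← -2.930311 + 0.19·(-7.716721) = -4.396488
p(1.36) ≈ -4.3965

-4.3965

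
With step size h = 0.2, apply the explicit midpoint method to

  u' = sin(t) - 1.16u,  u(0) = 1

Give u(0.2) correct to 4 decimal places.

0.8149

Midpoint: k1 = f(t_n, u_n); k2 = f(t_n + h/2, u_n + (h/2)·k1); u_{n+1} = u_n + h·k2.
t=0.000000, u=1.000000:
  k1 = f(0.000000, 1.000000) = -1.160000
  k2 = f(0.100000, 0.884000) = -0.925607
  u ← 1.000000 + 0.2·(-0.925607) = 0.814879
u(0.2) ≈ 0.8149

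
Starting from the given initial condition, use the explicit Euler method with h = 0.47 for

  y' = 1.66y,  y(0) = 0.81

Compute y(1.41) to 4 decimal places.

Euler: y_{n+1} = y_n + h·f(x_n, y_n).
x=0.000000, y=0.810000: f=1.344600 → y ← 0.810000 + 0.47·1.344600 = 1.441962
x=0.470000, y=1.441962: f=2.393657 → y ← 1.441962 + 0.47·2.393657 = 2.566981
x=0.940000, y=2.566981: f=4.261188 → y ← 2.566981 + 0.47·4.261188 = 4.569739
y(1.41) ≈ 4.5697

4.5697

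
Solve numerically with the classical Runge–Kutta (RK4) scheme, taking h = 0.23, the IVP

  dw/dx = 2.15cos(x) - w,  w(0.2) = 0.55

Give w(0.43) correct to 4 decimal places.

RK4: k1 = f(x_n, w_n); k2 = f(x_n + h/2, w_n + (h/2)·k1); k3 = f(x_n + h/2, w_n + (h/2)·k2); k4 = f(x_n + h, w_n + h·k3); w_{n+1} = w_n + (h/6)·(k1 + 2k2 + 2k3 + k4).
x=0.200000, w=0.550000:
  k1 = f(0.200000, 0.550000) = 1.557143
  k2 = f(0.315000, 0.729071) = 1.315141
  k3 = f(0.315000, 0.701241) = 1.342971
  k4 = f(0.430000, 0.858883) = 1.095393
  w ← 0.550000 + (0.23/6)·(k1 + 2k2 + 2k3 + k4) = 0.855469
w(0.43) ≈ 0.8555

0.8555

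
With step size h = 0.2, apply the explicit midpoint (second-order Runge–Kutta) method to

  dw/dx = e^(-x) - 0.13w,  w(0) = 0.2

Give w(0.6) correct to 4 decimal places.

Midpoint: k1 = f(x_n, w_n); k2 = f(x_n + h/2, w_n + (h/2)·k1); w_{n+1} = w_n + h·k2.
x=0.000000, w=0.200000:
  k1 = f(0.000000, 0.200000) = 0.974000
  k2 = f(0.100000, 0.297400) = 0.866175
  w ← 0.200000 + 0.2·0.866175 = 0.373235
x=0.200000, w=0.373235:
  k1 = f(0.200000, 0.373235) = 0.770210
  k2 = f(0.300000, 0.450256) = 0.682285
  w ← 0.373235 + 0.2·0.682285 = 0.509692
x=0.400000, w=0.509692:
  k1 = f(0.400000, 0.509692) = 0.604060
  k2 = f(0.500000, 0.570098) = 0.532418
  w ← 0.509692 + 0.2·0.532418 = 0.616176
w(0.6) ≈ 0.6162

0.6162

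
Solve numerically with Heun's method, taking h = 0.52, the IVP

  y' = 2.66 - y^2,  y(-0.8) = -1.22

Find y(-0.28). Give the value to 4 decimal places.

-0.3208

Heun: k1 = f(s_n, y_n); k2 = f(s_n + h, y_n + h·k1); y_{n+1} = y_n + (h/2)·(k1 + k2).
s=-0.800000, y=-1.220000:
  k1 = f(-0.800000, -1.220000) = 1.171600
  k2 = f(-0.280000, -0.610768) = 2.286962
  y ← -1.220000 + (0.52/2)·(1.171600 + 2.286962) = -0.320774
y(-0.28) ≈ -0.3208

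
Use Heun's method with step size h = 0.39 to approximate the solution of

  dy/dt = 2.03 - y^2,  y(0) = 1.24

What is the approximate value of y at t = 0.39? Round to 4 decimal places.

Heun: k1 = f(t_n, y_n); k2 = f(t_n + h, y_n + h·k1); y_{n+1} = y_n + (h/2)·(k1 + k2).
t=0.000000, y=1.240000:
  k1 = f(0.000000, 1.240000) = 0.492400
  k2 = f(0.390000, 1.432036) = -0.020727
  y ← 1.240000 + (0.39/2)·(0.492400 + (-0.020727)) = 1.331976
y(0.39) ≈ 1.3320

1.3320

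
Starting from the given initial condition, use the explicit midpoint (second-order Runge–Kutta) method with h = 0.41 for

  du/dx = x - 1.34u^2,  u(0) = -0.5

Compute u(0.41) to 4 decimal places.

-0.5936

Midpoint: k1 = f(x_n, u_n); k2 = f(x_n + h/2, u_n + (h/2)·k1); u_{n+1} = u_n + h·k2.
x=0.000000, u=-0.500000:
  k1 = f(0.000000, -0.500000) = -0.335000
  k2 = f(0.205000, -0.568675) = -0.228344
  u ← -0.500000 + 0.41·(-0.228344) = -0.593621
u(0.41) ≈ -0.5936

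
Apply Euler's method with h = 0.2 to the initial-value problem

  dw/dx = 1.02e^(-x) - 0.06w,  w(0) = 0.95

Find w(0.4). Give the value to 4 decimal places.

Euler: w_{n+1} = w_n + h·f(x_n, w_n).
x=0.000000, w=0.950000: f=0.963000 → w ← 0.950000 + 0.2·0.963000 = 1.142600
x=0.200000, w=1.142600: f=0.766549 → w ← 1.142600 + 0.2·0.766549 = 1.295910
w(0.4) ≈ 1.2959

1.2959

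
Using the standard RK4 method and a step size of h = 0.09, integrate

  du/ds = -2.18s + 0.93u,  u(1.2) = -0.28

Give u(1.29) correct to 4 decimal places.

RK4: k1 = f(s_n, u_n); k2 = f(s_n + h/2, u_n + (h/2)·k1); k3 = f(s_n + h/2, u_n + (h/2)·k2); k4 = f(s_n + h, u_n + h·k3); u_{n+1} = u_n + (h/6)·(k1 + 2k2 + 2k3 + k4).
s=1.200000, u=-0.280000:
  k1 = f(1.200000, -0.280000) = -2.876400
  k2 = f(1.245000, -0.409438) = -3.094877
  k3 = f(1.245000, -0.419269) = -3.104021
  k4 = f(1.290000, -0.559362) = -3.332407
  u ← -0.280000 + (0.09/6)·(k1 + 2k2 + 2k3 + k4) = -0.559099
u(1.29) ≈ -0.5591

-0.5591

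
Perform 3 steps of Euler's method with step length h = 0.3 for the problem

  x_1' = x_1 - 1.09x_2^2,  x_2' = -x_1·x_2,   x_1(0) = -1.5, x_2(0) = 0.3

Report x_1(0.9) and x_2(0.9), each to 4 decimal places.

Euler on (x_1,x_2): x_1_{n+1} = x_1_n + h·x_1', x_2_{n+1} = x_2_n + h·x_2'.
0.000000: (-1.500000, 0.300000); f=(-1.598100, 0.450000) → (-1.979430, 0.435000)
0.300000: (-1.979430, 0.435000); f=(-2.185685, 0.861052) → (-2.635136, 0.693316)
0.600000: (-2.635136, 0.693316); f=(-3.159084, 1.826981) → (-3.582861, 1.241410)
(x_1(0.9), x_2(0.9)) ≈ (-3.5829, 1.2414)

-3.5829, 1.2414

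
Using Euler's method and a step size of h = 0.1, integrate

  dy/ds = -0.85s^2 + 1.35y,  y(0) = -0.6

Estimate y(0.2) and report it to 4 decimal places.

-0.7738

Euler: y_{n+1} = y_n + h·f(s_n, y_n).
s=0.000000, y=-0.600000: f=-0.810000 → y ← -0.600000 + 0.1·(-0.810000) = -0.681000
s=0.100000, y=-0.681000: f=-0.927850 → y ← -0.681000 + 0.1·(-0.927850) = -0.773785
y(0.2) ≈ -0.7738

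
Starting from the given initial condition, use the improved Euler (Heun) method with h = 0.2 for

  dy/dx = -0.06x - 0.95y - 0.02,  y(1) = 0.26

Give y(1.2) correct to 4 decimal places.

Heun: k1 = f(x_n, y_n); k2 = f(x_n + h, y_n + h·k1); y_{n+1} = y_n + (h/2)·(k1 + k2).
x=1.000000, y=0.260000:
  k1 = f(1.000000, 0.260000) = -0.327000
  k2 = f(1.200000, 0.194600) = -0.276870
  y ← 0.260000 + (0.2/2)·(-0.327000 + (-0.276870)) = 0.199613
y(1.2) ≈ 0.1996

0.1996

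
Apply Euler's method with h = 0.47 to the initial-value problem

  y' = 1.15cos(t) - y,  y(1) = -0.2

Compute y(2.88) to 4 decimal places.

Euler: y_{n+1} = y_n + h·f(t_n, y_n).
t=1.000000, y=-0.200000: f=0.821348 → y ← -0.200000 + 0.47·0.821348 = 0.186033
t=1.470000, y=0.186033: f=-0.070314 → y ← 0.186033 + 0.47·(-0.070314) = 0.152986
t=1.940000, y=0.152986: f=-0.567990 → y ← 0.152986 + 0.47·(-0.567990) = -0.113969
t=2.410000, y=-0.113969: f=-0.741759 → y ← -0.113969 + 0.47·(-0.741759) = -0.462596
y(2.88) ≈ -0.4626

-0.4626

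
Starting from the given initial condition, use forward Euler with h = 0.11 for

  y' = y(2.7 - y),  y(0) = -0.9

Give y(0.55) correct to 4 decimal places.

Euler: y_{n+1} = y_n + h·f(x_n, y_n).
x=0.000000, y=-0.900000: f=-3.240000 → y ← -0.900000 + 0.11·(-3.240000) = -1.256400
x=0.110000, y=-1.256400: f=-4.970821 → y ← -1.256400 + 0.11·(-4.970821) = -1.803190
x=0.220000, y=-1.803190: f=-8.120109 → y ← -1.803190 + 0.11·(-8.120109) = -2.696402
x=0.330000, y=-2.696402: f=-14.550872 → y ← -2.696402 + 0.11·(-14.550872) = -4.296998
x=0.440000, y=-4.296998: f=-30.066089 → y ← -4.296998 + 0.11·(-30.066089) = -7.604268
y(0.55) ≈ -7.6043

-7.6043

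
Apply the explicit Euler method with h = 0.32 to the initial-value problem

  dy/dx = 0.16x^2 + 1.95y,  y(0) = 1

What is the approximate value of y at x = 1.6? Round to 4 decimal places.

11.5344

Euler: y_{n+1} = y_n + h·f(x_n, y_n).
x=0.000000, y=1.000000: f=1.950000 → y ← 1.000000 + 0.32·1.950000 = 1.624000
x=0.320000, y=1.624000: f=3.183184 → y ← 1.624000 + 0.32·3.183184 = 2.642619
x=0.640000, y=2.642619: f=5.218643 → y ← 2.642619 + 0.32·5.218643 = 4.312585
x=0.960000, y=4.312585: f=8.556996 → y ← 4.312585 + 0.32·8.556996 = 7.050823
x=1.280000, y=7.050823: f=14.011249 → y ← 7.050823 + 0.32·14.011249 = 11.534423
y(1.6) ≈ 11.5344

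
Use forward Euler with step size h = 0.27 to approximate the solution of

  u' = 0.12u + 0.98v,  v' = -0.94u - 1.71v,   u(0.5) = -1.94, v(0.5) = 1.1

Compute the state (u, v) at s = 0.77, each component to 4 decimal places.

Euler on (u,v): u_{n+1} = u_n + h·u', v_{n+1} = v_n + h·v'.
0.500000: (-1.940000, 1.100000); f=(0.845200, -0.057400) → (-1.711796, 1.084502)
(u(0.77), v(0.77)) ≈ (-1.7118, 1.0845)

-1.7118, 1.0845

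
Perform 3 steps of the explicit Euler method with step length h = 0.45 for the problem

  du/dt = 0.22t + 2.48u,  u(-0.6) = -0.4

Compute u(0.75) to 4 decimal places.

-4.0574

Euler: u_{n+1} = u_n + h·f(t_n, u_n).
t=-0.600000, u=-0.400000: f=-1.124000 → u ← -0.400000 + 0.45·(-1.124000) = -0.905800
t=-0.150000, u=-0.905800: f=-2.279384 → u ← -0.905800 + 0.45·(-2.279384) = -1.931523
t=0.300000, u=-1.931523: f=-4.724177 → u ← -1.931523 + 0.45·(-4.724177) = -4.057402
u(0.75) ≈ -4.0574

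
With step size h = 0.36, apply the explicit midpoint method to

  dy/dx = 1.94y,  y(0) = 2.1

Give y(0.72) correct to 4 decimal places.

7.9222

Midpoint: k1 = f(x_n, y_n); k2 = f(x_n + h/2, y_n + (h/2)·k1); y_{n+1} = y_n + h·k2.
x=0.000000, y=2.100000:
  k1 = f(0.000000, 2.100000) = 4.074000
  k2 = f(0.180000, 2.833320) = 5.496641
  y ← 2.100000 + 0.36·5.496641 = 4.078791
x=0.360000, y=4.078791:
  k1 = f(0.360000, 4.078791) = 7.912854
  k2 = f(0.540000, 5.503104) = 10.676023
  y ← 4.078791 + 0.36·10.676023 = 7.922159
y(0.72) ≈ 7.9222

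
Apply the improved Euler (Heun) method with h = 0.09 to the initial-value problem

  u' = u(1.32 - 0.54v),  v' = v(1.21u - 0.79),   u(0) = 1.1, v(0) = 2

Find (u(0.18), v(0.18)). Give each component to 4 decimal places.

Heun on (u,v): k1 = f(s_n, state_n); k2 = f(s_n + h, state_n + h·k1); state_{n+1} = state_n + (h/2)·(k1 + k2).
0.000000: (1.100000, 2.000000)
  k1 = (0.264000, 1.082000)
  predictor → (1.123760, 2.097380)
  k2 = (0.210609, 1.194981)
  → (1.121357, 2.102464)
0.090000: (1.121357, 2.102464)
  k1 = (0.207080, 1.191766)
  predictor → (1.139995, 2.209723)
  k2 = (0.144494, 1.302396)
  → (1.137178, 2.214701)
(u(0.18), v(0.18)) ≈ (1.1372, 2.2147)

1.1372, 2.2147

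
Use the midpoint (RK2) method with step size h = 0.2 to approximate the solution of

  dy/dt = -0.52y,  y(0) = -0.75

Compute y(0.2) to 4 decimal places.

-0.6761

Midpoint: k1 = f(t_n, y_n); k2 = f(t_n + h/2, y_n + (h/2)·k1); y_{n+1} = y_n + h·k2.
t=0.000000, y=-0.750000:
  k1 = f(0.000000, -0.750000) = 0.390000
  k2 = f(0.100000, -0.711000) = 0.369720
  y ← -0.750000 + 0.2·0.369720 = -0.676056
y(0.2) ≈ -0.6761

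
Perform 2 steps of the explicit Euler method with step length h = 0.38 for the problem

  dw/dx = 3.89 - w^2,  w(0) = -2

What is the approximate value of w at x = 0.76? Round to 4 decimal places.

-2.1478

Euler: w_{n+1} = w_n + h·f(x_n, w_n).
x=0.000000, w=-2.000000: f=-0.110000 → w ← -2.000000 + 0.38·(-0.110000) = -2.041800
x=0.380000, w=-2.041800: f=-0.278947 → w ← -2.041800 + 0.38·(-0.278947) = -2.147800
w(0.76) ≈ -2.1478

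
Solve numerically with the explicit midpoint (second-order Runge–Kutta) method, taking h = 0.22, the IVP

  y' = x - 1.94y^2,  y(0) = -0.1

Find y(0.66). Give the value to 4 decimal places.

Midpoint: k1 = f(x_n, y_n); k2 = f(x_n + h/2, y_n + (h/2)·k1); y_{n+1} = y_n + h·k2.
x=0.000000, y=-0.100000:
  k1 = f(0.000000, -0.100000) = -0.019400
  k2 = f(0.110000, -0.102134) = 0.089763
  y ← -0.100000 + 0.22·0.089763 = -0.080252
x=0.220000, y=-0.080252:
  k1 = f(0.220000, -0.080252) = 0.207506
  k2 = f(0.330000, -0.057426) = 0.323602
  y ← -0.080252 + 0.22·0.323602 = -0.009060
x=0.440000, y=-0.009060:
  k1 = f(0.440000, -0.009060) = 0.439841
  k2 = f(0.550000, 0.039323) = 0.547000
  y ← -0.009060 + 0.22·0.547000 = 0.111280
y(0.66) ≈ 0.1113

0.1113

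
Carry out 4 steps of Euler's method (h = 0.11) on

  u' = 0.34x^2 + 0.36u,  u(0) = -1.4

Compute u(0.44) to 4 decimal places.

-1.6288

Euler: u_{n+1} = u_n + h·f(x_n, u_n).
x=0.000000, u=-1.400000: f=-0.504000 → u ← -1.400000 + 0.11·(-0.504000) = -1.455440
x=0.110000, u=-1.455440: f=-0.519844 → u ← -1.455440 + 0.11·(-0.519844) = -1.512623
x=0.220000, u=-1.512623: f=-0.528088 → u ← -1.512623 + 0.11·(-0.528088) = -1.570713
x=0.330000, u=-1.570713: f=-0.528431 → u ← -1.570713 + 0.11·(-0.528431) = -1.628840
u(0.44) ≈ -1.6288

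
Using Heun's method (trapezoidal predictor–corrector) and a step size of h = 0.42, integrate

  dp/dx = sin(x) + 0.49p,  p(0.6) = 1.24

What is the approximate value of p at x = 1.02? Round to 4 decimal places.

Heun: k1 = f(x_n, p_n); k2 = f(x_n + h, p_n + h·k1); p_{n+1} = p_n + (h/2)·(k1 + k2).
x=0.600000, p=1.240000:
  k1 = f(0.600000, 1.240000) = 1.172242
  k2 = f(1.020000, 1.732342) = 1.700956
  p ← 1.240000 + (0.42/2)·(1.172242 + 1.700956) = 1.843372
p(1.02) ≈ 1.8434

1.8434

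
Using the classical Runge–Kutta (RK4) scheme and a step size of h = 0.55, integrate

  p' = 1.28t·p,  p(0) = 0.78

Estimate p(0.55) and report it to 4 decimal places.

0.9466

RK4: k1 = f(t_n, p_n); k2 = f(t_n + h/2, p_n + (h/2)·k1); k3 = f(t_n + h/2, p_n + (h/2)·k2); k4 = f(t_n + h, p_n + h·k3); p_{n+1} = p_n + (h/6)·(k1 + 2k2 + 2k3 + k4).
t=0.000000, p=0.780000:
  k1 = f(0.000000, 0.780000) = 0.000000
  k2 = f(0.275000, 0.780000) = 0.274560
  k3 = f(0.275000, 0.855504) = 0.301137
  k4 = f(0.550000, 0.945626) = 0.665720
  p ← 0.780000 + (0.55/6)·(k1 + 2k2 + 2k3 + k4) = 0.946569
p(0.55) ≈ 0.9466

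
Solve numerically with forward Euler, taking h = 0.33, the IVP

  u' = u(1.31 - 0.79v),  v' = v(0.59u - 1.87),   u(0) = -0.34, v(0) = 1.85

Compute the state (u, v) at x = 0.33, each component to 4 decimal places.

-0.3230, 0.5859

Euler on (u,v): u_{n+1} = u_n + h·u', v_{n+1} = v_n + h·v'.
0.000000: (-0.340000, 1.850000); f=(0.051510, -3.830610) → (-0.323002, 0.585899)
(u(0.33), v(0.33)) ≈ (-0.3230, 0.5859)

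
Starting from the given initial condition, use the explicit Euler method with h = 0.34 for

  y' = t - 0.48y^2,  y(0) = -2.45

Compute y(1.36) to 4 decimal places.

-23.7695

Euler: y_{n+1} = y_n + h·f(t_n, y_n).
t=0.000000, y=-2.450000: f=-2.881200 → y ← -2.450000 + 0.34·(-2.881200) = -3.429608
t=0.340000, y=-3.429608: f=-5.305861 → y ← -3.429608 + 0.34·(-5.305861) = -5.233601
t=0.680000, y=-5.233601: f=-12.467477 → y ← -5.233601 + 0.34·(-12.467477) = -9.472543
t=1.020000, y=-9.472543: f=-42.049955 → y ← -9.472543 + 0.34·(-42.049955) = -23.769528
y(1.36) ≈ -23.7695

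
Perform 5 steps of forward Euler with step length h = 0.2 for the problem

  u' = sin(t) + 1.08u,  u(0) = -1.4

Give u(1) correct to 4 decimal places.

-3.2548

Euler: u_{n+1} = u_n + h·f(t_n, u_n).
t=0.000000, u=-1.400000: f=-1.512000 → u ← -1.400000 + 0.2·(-1.512000) = -1.702400
t=0.200000, u=-1.702400: f=-1.639923 → u ← -1.702400 + 0.2·(-1.639923) = -2.030385
t=0.400000, u=-2.030385: f=-1.803397 → u ← -2.030385 + 0.2·(-1.803397) = -2.391064
t=0.600000, u=-2.391064: f=-2.017707 → u ← -2.391064 + 0.2·(-2.017707) = -2.794605
t=0.800000, u=-2.794605: f=-2.300818 → u ← -2.794605 + 0.2·(-2.300818) = -3.254769
u(1) ≈ -3.2548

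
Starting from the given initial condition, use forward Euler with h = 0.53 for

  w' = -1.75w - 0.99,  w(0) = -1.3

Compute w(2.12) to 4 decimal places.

-0.5657

Euler: w_{n+1} = w_n + h·f(x_n, w_n).
x=0.000000, w=-1.300000: f=1.285000 → w ← -1.300000 + 0.53·1.285000 = -0.618950
x=0.530000, w=-0.618950: f=0.093163 → w ← -0.618950 + 0.53·0.093163 = -0.569574
x=1.060000, w=-0.569574: f=0.006754 → w ← -0.569574 + 0.53·0.006754 = -0.565994
x=1.590000, w=-0.565994: f=0.000490 → w ← -0.565994 + 0.53·0.000490 = -0.565735
w(2.12) ≈ -0.5657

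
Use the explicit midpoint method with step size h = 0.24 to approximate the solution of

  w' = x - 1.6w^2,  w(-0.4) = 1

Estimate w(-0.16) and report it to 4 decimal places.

Midpoint: k1 = f(x_n, w_n); k2 = f(x_n + h/2, w_n + (h/2)·k1); w_{n+1} = w_n + h·k2.
x=-0.400000, w=1.000000:
  k1 = f(-0.400000, 1.000000) = -2.000000
  k2 = f(-0.280000, 0.760000) = -1.204160
  w ← 1.000000 + 0.24·(-1.204160) = 0.711002
w(-0.16) ≈ 0.7110

0.7110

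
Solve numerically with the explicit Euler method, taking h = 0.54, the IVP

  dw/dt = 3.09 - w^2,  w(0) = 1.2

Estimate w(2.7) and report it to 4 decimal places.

1.9562

Euler: w_{n+1} = w_n + h·f(t_n, w_n).
t=0.000000, w=1.200000: f=1.650000 → w ← 1.200000 + 0.54·1.650000 = 2.091000
t=0.540000, w=2.091000: f=-1.282281 → w ← 2.091000 + 0.54·(-1.282281) = 1.398568
t=1.080000, w=1.398568: f=1.134007 → w ← 1.398568 + 0.54·1.134007 = 2.010932
t=1.620000, w=2.010932: f=-0.953847 → w ← 2.010932 + 0.54·(-0.953847) = 1.495854
t=2.160000, w=1.495854: f=0.852420 → w ← 1.495854 + 0.54·0.852420 = 1.956161
w(2.7) ≈ 1.9562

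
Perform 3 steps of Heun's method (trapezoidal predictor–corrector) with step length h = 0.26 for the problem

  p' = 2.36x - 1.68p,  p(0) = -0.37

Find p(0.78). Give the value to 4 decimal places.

Heun: k1 = f(x_n, p_n); k2 = f(x_n + h, p_n + h·k1); p_{n+1} = p_n + (h/2)·(k1 + k2).
x=0.000000, p=-0.370000:
  k1 = f(0.000000, -0.370000) = 0.621600
  k2 = f(0.260000, -0.208384) = 0.963685
  p ← -0.370000 + (0.26/2)·(0.621600 + 0.963685) = -0.163913
x=0.260000, p=-0.163913:
  k1 = f(0.260000, -0.163913) = 0.888974
  k2 = f(0.520000, 0.067220) = 1.114270
  p ← -0.163913 + (0.26/2)·(0.888974 + 1.114270) = 0.096509
x=0.520000, p=0.096509:
  k1 = f(0.520000, 0.096509) = 1.065065
  k2 = f(0.780000, 0.373426) = 1.213445
  p ← 0.096509 + (0.26/2)·(1.065065 + 1.213445) = 0.392715
p(0.78) ≈ 0.3927

0.3927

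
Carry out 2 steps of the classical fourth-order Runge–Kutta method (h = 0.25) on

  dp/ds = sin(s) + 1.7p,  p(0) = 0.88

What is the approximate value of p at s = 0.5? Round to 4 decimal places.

2.2248

RK4: k1 = f(s_n, p_n); k2 = f(s_n + h/2, p_n + (h/2)·k1); k3 = f(s_n + h/2, p_n + (h/2)·k2); k4 = f(s_n + h, p_n + h·k3); p_{n+1} = p_n + (h/6)·(k1 + 2k2 + 2k3 + k4).
s=0.000000, p=0.880000:
  k1 = f(0.000000, 0.880000) = 1.496000
  k2 = f(0.125000, 1.067000) = 1.938575
  k3 = f(0.125000, 1.122322) = 2.032622
  k4 = f(0.250000, 1.388155) = 2.607268
  p ← 0.880000 + (0.25/6)·(k1 + 2k2 + 2k3 + k4) = 1.381903
s=0.250000, p=1.381903:
  k1 = f(0.250000, 1.381903) = 2.596638
  k2 = f(0.375000, 1.706482) = 3.267293
  k3 = f(0.375000, 1.790314) = 3.409807
  k4 = f(0.500000, 2.234354) = 4.277828
  p ← 1.381903 + (0.25/6)·(k1 + 2k2 + 2k3 + k4) = 2.224764
p(0.5) ≈ 2.2248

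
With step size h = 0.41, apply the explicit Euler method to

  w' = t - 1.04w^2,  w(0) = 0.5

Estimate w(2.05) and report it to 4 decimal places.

Euler: w_{n+1} = w_n + h·f(t_n, w_n).
t=0.000000, w=0.500000: f=-0.260000 → w ← 0.500000 + 0.41·(-0.260000) = 0.393400
t=0.410000, w=0.393400: f=0.249046 → w ← 0.393400 + 0.41·0.249046 = 0.495509
t=0.820000, w=0.495509: f=0.564650 → w ← 0.495509 + 0.41·0.564650 = 0.727015
t=1.230000, w=0.727015: f=0.680307 → w ← 0.727015 + 0.41·0.680307 = 1.005941
t=1.640000, w=1.005941: f=0.587606 → w ← 1.005941 + 0.41·0.587606 = 1.246859
w(2.05) ≈ 1.2469

1.2469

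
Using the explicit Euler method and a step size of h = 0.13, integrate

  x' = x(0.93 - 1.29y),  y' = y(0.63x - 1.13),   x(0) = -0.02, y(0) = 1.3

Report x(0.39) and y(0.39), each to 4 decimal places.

-0.0163, 0.8029

Euler on (x,y): x_{n+1} = x_n + h·x', y_{n+1} = y_n + h·y'.
0.000000: (-0.020000, 1.300000); f=(0.014940, -1.485380) → (-0.018058, 1.106901)
0.130000: (-0.018058, 1.106901); f=(0.008991, -1.263390) → (-0.016889, 0.942660)
0.260000: (-0.016889, 0.942660); f=(0.004831, -1.075236) → (-0.016261, 0.802879)
(x(0.39), y(0.39)) ≈ (-0.0163, 0.8029)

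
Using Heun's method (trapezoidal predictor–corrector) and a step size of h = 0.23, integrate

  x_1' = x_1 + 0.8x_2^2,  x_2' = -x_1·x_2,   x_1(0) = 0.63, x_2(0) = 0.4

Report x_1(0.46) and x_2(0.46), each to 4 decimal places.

1.0508, 0.2747

Heun on (x_1,x_2): k1 = f(t_n, state_n); k2 = f(t_n + h, state_n + h·k1); state_{n+1} = state_n + (h/2)·(k1 + k2).
0.000000: (0.630000, 0.400000)
  k1 = (0.758000, -0.252000)
  predictor → (0.804340, 0.342040)
  k2 = (0.897933, -0.275116)
  → (0.820432, 0.339382)
0.230000: (0.820432, 0.339382)
  k1 = (0.912576, -0.278440)
  predictor → (1.030325, 0.275340)
  k2 = (1.090975, -0.283690)
  → (1.050841, 0.274737)
(x_1(0.46), x_2(0.46)) ≈ (1.0508, 0.2747)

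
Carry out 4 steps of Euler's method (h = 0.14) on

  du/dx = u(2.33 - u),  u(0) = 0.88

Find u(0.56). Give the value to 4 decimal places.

Euler: u_{n+1} = u_n + h·f(x_n, u_n).
x=0.000000, u=0.880000: f=1.276000 → u ← 0.880000 + 0.14·1.276000 = 1.058640
x=0.140000, u=1.058640: f=1.345913 → u ← 1.058640 + 0.14·1.345913 = 1.247068
x=0.280000, u=1.247068: f=1.350490 → u ← 1.247068 + 0.14·1.350490 = 1.436136
x=0.420000, u=1.436136: f=1.283710 → u ← 1.436136 + 0.14·1.283710 = 1.615856
u(0.56) ≈ 1.6159

1.6159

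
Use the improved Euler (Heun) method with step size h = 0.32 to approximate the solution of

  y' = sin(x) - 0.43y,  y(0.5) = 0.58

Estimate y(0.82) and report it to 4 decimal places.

0.6888

Heun: k1 = f(x_n, y_n); k2 = f(x_n + h, y_n + h·k1); y_{n+1} = y_n + (h/2)·(k1 + k2).
x=0.500000, y=0.580000:
  k1 = f(0.500000, 0.580000) = 0.230026
  k2 = f(0.820000, 0.653608) = 0.450094
  y ← 0.580000 + (0.32/2)·(0.230026 + 0.450094) = 0.688819
y(0.82) ≈ 0.6888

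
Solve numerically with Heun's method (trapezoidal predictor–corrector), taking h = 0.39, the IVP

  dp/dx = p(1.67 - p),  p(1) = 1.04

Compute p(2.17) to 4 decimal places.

1.5242

Heun: k1 = f(x_n, p_n); k2 = f(x_n + h, p_n + h·k1); p_{n+1} = p_n + (h/2)·(k1 + k2).
x=1.000000, p=1.040000:
  k1 = f(1.000000, 1.040000) = 0.655200
  k2 = f(1.390000, 1.295528) = 0.485139
  p ← 1.040000 + (0.39/2)·(0.655200 + 0.485139) = 1.262366
x=1.390000, p=1.262366:
  k1 = f(1.390000, 1.262366) = 0.514583
  k2 = f(1.780000, 1.463054) = 0.302774
  p ← 1.262366 + (0.39/2)·(0.514583 + 0.302774) = 1.421751
x=1.780000, p=1.421751:
  k1 = f(1.780000, 1.421751) = 0.352949
  k2 = f(2.170000, 1.559401) = 0.172469
  p ← 1.421751 + (0.39/2)·(0.352949 + 0.172469) = 1.524207
p(2.17) ≈ 1.5242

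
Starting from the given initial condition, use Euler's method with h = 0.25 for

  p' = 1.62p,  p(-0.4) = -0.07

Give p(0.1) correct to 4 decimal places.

Euler: p_{n+1} = p_n + h·f(s_n, p_n).
s=-0.400000, p=-0.070000: f=-0.113400 → p ← -0.070000 + 0.25·(-0.113400) = -0.098350
s=-0.150000, p=-0.098350: f=-0.159327 → p ← -0.098350 + 0.25·(-0.159327) = -0.138182
p(0.1) ≈ -0.1382

-0.1382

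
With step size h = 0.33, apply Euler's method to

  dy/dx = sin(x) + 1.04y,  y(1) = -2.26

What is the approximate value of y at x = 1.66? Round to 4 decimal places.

Euler: y_{n+1} = y_n + h·f(x_n, y_n).
x=1.000000, y=-2.260000: f=-1.508929 → y ← -2.260000 + 0.33·(-1.508929) = -2.757947
x=1.330000, y=-2.757947: f=-1.897116 → y ← -2.757947 + 0.33·(-1.897116) = -3.383995
y(1.66) ≈ -3.3840

-3.3840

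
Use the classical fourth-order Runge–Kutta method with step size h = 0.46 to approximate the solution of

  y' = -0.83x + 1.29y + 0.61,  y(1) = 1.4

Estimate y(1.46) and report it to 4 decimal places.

RK4: k1 = f(x_n, y_n); k2 = f(x_n + h/2, y_n + (h/2)·k1); k3 = f(x_n + h/2, y_n + (h/2)·k2); k4 = f(x_n + h, y_n + h·k3); y_{n+1} = y_n + (h/6)·(k1 + 2k2 + 2k3 + k4).
x=1.000000, y=1.400000:
  k1 = f(1.000000, 1.400000) = 1.586000
  k2 = f(1.230000, 1.764780) = 1.865666
  k3 = f(1.230000, 1.829103) = 1.948643
  k4 = f(1.460000, 2.296376) = 2.360525
  y ← 1.400000 + (0.46/6)·(k1 + 2k2 + 2k3 + k4) = 2.287428
y(1.46) ≈ 2.2874

2.2874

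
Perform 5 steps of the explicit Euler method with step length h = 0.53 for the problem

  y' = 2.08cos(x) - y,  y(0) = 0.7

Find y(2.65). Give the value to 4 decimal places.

-0.2978

Euler: y_{n+1} = y_n + h·f(x_n, y_n).
x=0.000000, y=0.700000: f=1.380000 → y ← 0.700000 + 0.53·1.380000 = 1.431400
x=0.530000, y=1.431400: f=0.363239 → y ← 1.431400 + 0.53·0.363239 = 1.623917
x=1.060000, y=1.623917: f=-0.607063 → y ← 1.623917 + 0.53·(-0.607063) = 1.302173
x=1.590000, y=1.302173: f=-1.342115 → y ← 1.302173 + 0.53·(-1.342115) = 0.590853
x=2.120000, y=0.590853: f=-1.676630 → y ← 0.590853 + 0.53·(-1.676630) = -0.297761
y(2.65) ≈ -0.2978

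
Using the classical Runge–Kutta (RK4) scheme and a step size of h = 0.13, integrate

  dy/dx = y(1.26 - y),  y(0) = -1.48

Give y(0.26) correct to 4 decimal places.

RK4: k1 = f(x_n, y_n); k2 = f(x_n + h/2, y_n + (h/2)·k1); k3 = f(x_n + h/2, y_n + (h/2)·k2); k4 = f(x_n + h, y_n + h·k3); y_{n+1} = y_n + (h/6)·(k1 + 2k2 + 2k3 + k4).
x=0.000000, y=-1.480000:
  k1 = f(0.000000, -1.480000) = -4.055200
  k2 = f(0.065000, -1.743588) = -5.237020
  k3 = f(0.065000, -1.820406) = -5.607591
  k4 = f(0.130000, -2.208987) = -7.662946
  y ← -1.480000 + (0.13/6)·(k1 + 2k2 + 2k3 + k4) = -2.203826
x=0.130000, y=-2.203826:
  k1 = f(0.130000, -2.203826) = -7.633672
  k2 = f(0.195000, -2.700015) = -10.692100
  k3 = f(0.195000, -2.898813) = -12.055620
  k4 = f(0.260000, -3.771057) = -18.972402
  y ← -2.203826 + (0.13/6)·(k1 + 2k2 + 2k3 + k4) = -3.766026
y(0.26) ≈ -3.7660

-3.7660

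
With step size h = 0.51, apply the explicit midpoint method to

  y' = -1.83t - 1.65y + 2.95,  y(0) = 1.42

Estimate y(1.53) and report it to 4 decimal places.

Midpoint: k1 = f(t_n, y_n); k2 = f(t_n + h/2, y_n + (h/2)·k1); y_{n+1} = y_n + h·k2.
t=0.000000, y=1.420000:
  k1 = f(0.000000, 1.420000) = 0.607000
  k2 = f(0.255000, 1.574785) = -0.115045
  y ← 1.420000 + 0.51·(-0.115045) = 1.361327
t=0.510000, y=1.361327:
  k1 = f(0.510000, 1.361327) = -0.229489
  k2 = f(0.765000, 1.302807) = -0.599582
  y ← 1.361327 + 0.51·(-0.599582) = 1.055540
t=1.020000, y=1.055540:
  k1 = f(1.020000, 1.055540) = -0.658241
  k2 = f(1.275000, 0.887689) = -0.847936
  y ← 1.055540 + 0.51·(-0.847936) = 0.623093
y(1.53) ≈ 0.6231

0.6231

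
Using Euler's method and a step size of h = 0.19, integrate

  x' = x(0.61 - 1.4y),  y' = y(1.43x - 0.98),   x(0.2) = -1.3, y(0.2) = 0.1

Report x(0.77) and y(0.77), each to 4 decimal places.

Euler on (x,y): x_{n+1} = x_n + h·x', y_{n+1} = y_n + h·y'.
0.200000: (-1.300000, 0.100000); f=(-0.611000, -0.283900) → (-1.416090, 0.046059)
0.390000: (-1.416090, 0.046059); f=(-0.772502, -0.138408) → (-1.562865, 0.019762)
0.580000: (-1.562865, 0.019762); f=(-0.910109, -0.063531) → (-1.735786, 0.007691)
(x(0.77), y(0.77)) ≈ (-1.7358, 0.0077)

-1.7358, 0.0077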